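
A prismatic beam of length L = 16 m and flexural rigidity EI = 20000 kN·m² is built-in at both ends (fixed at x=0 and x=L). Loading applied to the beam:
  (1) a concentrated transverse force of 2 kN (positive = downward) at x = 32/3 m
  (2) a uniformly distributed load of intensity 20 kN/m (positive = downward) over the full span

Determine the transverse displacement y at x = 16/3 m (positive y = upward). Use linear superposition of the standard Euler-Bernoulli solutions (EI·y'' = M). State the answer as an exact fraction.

Load 1 — point force P=2 kN at a=32/3 m (b=L-a=16/3):
  y_1 = -Pb²x²(3aL-(3a+b)x)/(6L³EI)  [x≤a] = -2·(16/3)²·(16/3)²·(3·(32/3)·16-(3·(32/3)+(16/3))·(16/3))/(6·16³·20000) = -1408/1366875 m
Load 2 — uniform load w=20 kN/m over full span:
  y_2 = -wx²(L-x)²/(24EI) = -20·(16/3)²·(16-(16/3))²/(24·20000) = -4096/30375 m
Superposition: y = Σ y_i = -185728/1366875 m ≈ -0.135878 m

y(16/3) = -185728/1366875 m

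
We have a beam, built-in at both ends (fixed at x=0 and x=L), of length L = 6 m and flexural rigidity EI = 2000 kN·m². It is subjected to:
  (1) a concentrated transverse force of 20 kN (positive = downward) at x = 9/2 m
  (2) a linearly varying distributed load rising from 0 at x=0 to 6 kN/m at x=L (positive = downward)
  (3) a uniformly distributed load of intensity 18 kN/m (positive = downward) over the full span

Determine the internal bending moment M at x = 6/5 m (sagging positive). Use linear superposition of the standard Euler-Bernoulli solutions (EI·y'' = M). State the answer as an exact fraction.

Load 1 — point force P=20 kN at a=9/2 m (b=L-a=3/2):
  M_1 = Pb²(3a+b)x/L³ - Pab²/L²  [x≤a] = 20·(3/2)²·(3·(9/2)+(3/2))·(6/5)/6³ - 20·(9/2)·(3/2)²/6² = -15/8 kN·m
Load 2 — triangular load w₀=6 kN/m (0→w₀ over full span):
  M_2 = 3w₀Lx/20 - w₀L²/30 - w₀x³/(6L) = 3·6·6·(6/5)/20 - 6·6²/30 - 6·(6/5)³/(6·6) = -126/125 kN·m
Load 3 — uniform load w=18 kN/m over full span:
  M_3 = wLx/2 - wL²/12 - wx²/2 = 18·6·(6/5)/2 - 18·6²/12 - 18·(6/5)²/2 = -54/25 kN·m
Superposition: M = Σ M_i = -5043/1000 kN·m ≈ -5.043000 kN·m

M(6/5) = -5043/1000 kN·m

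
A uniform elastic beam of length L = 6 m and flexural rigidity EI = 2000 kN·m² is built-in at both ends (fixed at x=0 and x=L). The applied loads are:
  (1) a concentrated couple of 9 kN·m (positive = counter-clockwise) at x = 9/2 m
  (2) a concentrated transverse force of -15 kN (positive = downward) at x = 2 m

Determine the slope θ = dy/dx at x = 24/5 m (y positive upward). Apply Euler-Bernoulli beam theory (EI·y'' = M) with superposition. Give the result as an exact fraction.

Load 1 — applied couple M₀=9 kN·m at a=9/2 m (b=L-a=3/2):
  θ_1 = (R_Ax²/2 - M_Ax - M₀(x-a))/EI  [x>a] with R_A=27/16, M_A=45/16 = ((27/16)·(24/5)²/2 - (45/16)·(24/5) - 9·((24/5)-(9/2)))/2000 = 81/50000 rad
Load 2 — point force P=-15 kN at a=2 m (b=L-a=4):
  θ_2 = Pa²(L-x)(2bL-(3b+a)(L-x))/(2L³EI)  [x>a] = (-15)·2²·(6-(24/5))·(2·4·6-(3·4+2)·(6-(24/5)))/(2·6³·2000) = -13/5000 rad
Superposition: θ = Σ θ_i = -49/50000 rad ≈ -0.000980 rad

θ(24/5) = -49/50000 rad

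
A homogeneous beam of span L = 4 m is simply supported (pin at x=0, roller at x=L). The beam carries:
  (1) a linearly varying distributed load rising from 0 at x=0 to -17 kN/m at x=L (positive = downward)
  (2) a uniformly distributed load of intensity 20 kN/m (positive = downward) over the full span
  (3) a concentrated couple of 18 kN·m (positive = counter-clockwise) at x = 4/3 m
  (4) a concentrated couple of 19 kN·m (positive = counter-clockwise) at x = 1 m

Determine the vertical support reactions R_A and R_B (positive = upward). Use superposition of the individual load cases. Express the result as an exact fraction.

Load 1 — triangular load w₀=-17 kN/m (0→w₀ over full span):
  R_A = w₀L/6 = (-17)·4/6 = -34/3 kN
  R_B = w₀L/3 = (-17)·4/3 = -68/3 kN
Load 2 — uniform load w=20 kN/m over full span:
  R_A = wL/2 = 20·4/2 = 40 kN
  R_B = wL/2 = 20·4/2 = 40 kN
Load 3 — applied couple M₀=18 kN·m at a=4/3 m (b=L-a=8/3):
  R_A = M₀/L = 18/4 = 9/2 kN
  R_B = -M₀/L = -18/4 = -9/2 kN
Load 4 — applied couple M₀=19 kN·m at a=1 m (b=L-a=3):
  R_A = M₀/L = 19/4 kN
  R_B = -M₀/L = -19/4 kN
Superposition: R_A = 455/12 kN, R_B = 97/12 kN

R_A = 455/12 kN, R_B = 97/12 kN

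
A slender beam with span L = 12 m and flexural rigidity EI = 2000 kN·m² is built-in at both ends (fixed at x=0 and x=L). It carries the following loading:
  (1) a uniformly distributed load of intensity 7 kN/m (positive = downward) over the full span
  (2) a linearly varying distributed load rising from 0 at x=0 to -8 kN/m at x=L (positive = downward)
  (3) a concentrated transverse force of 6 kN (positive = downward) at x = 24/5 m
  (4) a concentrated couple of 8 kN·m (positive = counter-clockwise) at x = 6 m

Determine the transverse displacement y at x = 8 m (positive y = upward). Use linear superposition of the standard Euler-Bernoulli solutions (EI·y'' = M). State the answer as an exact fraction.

Load 1 — uniform load w=7 kN/m over full span:
  y_1 = -wx²(L-x)²/(24EI) = -7·8²·(12-8)²/(24·2000) = -56/375 m
Load 2 — triangular load w₀=-8 kN/m (0→w₀ over full span):
  y_2 = -w₀x²(L-x)²(x+2L)/(120LEI) = -(-8)·8²·(12-8)²·(8+2·12)/(120·12·2000) = 512/5625 m
Load 3 — point force P=6 kN at a=24/5 m (b=L-a=36/5):
  y_3 = -Pa²(L-x)²(3bL-(3b+a)(L-x))/(6L³EI)  [x>a] = -6·(24/5)²·(12-8)²·(3·(36/5)·12-(3·(36/5)+(24/5))·(12-8))/(6·12³·2000) = -256/15625 m
Load 4 — applied couple M₀=8 kN·m at a=6 m (b=L-a=6):
  y_4 = (R_Ax³/6 - M_Ax²/2 - M₀(x-a)²/2)/EI  [x>a] with R_A=1, M_A=2 = (1·8³/6 - 2·8²/2 - 8·(8-6)²/2)/2000 = 1/375 m
Superposition: y = Σ y_i = -10129/140625 m ≈ -0.072028 m

y(8) = -10129/140625 m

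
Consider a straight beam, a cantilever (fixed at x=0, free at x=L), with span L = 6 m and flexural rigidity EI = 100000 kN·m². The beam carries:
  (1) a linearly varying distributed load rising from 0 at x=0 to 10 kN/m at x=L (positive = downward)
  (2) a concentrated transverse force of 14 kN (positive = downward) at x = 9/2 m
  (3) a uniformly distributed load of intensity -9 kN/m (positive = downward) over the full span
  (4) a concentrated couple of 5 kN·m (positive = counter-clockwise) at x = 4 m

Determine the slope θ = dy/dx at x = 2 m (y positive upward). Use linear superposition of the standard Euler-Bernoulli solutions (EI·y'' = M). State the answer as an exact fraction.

Load 1 — triangular load w₀=10 kN/m (0→w₀ over full span):
  θ_1 = (w₀Lx²/4-w₀L²x/3-w₀x⁴/(24L))/EI = (10·6·2²/4-10·6²·2/3-10·2⁴/(24·6))/100000 = -163/90000 rad
Load 2 — point force P=14 kN at a=9/2 m (b=L-a=3/2):
  θ_2 = -Px(2a-x)/(2EI)  [x≤a] = -14·2·(2·(9/2)-2)/(2·100000) = -49/50000 rad
Load 3 — uniform load w=-9 kN/m over full span:
  θ_3 = -wx(x²-3Lx+3L²)/(6EI) = -(-9)·2·(2²-3·6·2+3·6²)/(6·100000) = 57/25000 rad
Load 4 — applied couple M₀=5 kN·m at a=4 m (b=L-a=2):
  θ_4 = M₀x/EI  [x≤a] = 5·2/100000 = 1/10000 rad
Superposition: θ = Σ θ_i = -37/90000 rad ≈ -0.000411 rad

θ(2) = -37/90000 rad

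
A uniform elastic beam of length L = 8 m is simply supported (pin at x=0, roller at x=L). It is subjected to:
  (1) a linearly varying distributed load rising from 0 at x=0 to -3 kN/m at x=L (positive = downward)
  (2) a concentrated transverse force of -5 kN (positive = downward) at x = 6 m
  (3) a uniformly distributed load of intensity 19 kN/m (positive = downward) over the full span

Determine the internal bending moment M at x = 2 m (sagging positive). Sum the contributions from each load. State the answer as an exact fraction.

Load 1 — triangular load w₀=-3 kN/m (0→w₀ over full span):
  M_1 = w₀Lx/6 - w₀x³/(6L) = (-3)·8·2/6 - (-3)·2³/(6·8) = -15/2 kN·m
Load 2 — point force P=-5 kN at a=6 m (b=L-a=2):
  M_2 = Pbx/L  [x≤a] = (-5)·2·2/8 = -5/2 kN·m
Load 3 — uniform load w=19 kN/m over full span:
  M_3 = wx(L-x)/2 = 19·2·(8-2)/2 = 114 kN·m
Superposition: M = Σ M_i = 104 kN·m ≈ 104.000000 kN·m

M(2) = 104 kN·m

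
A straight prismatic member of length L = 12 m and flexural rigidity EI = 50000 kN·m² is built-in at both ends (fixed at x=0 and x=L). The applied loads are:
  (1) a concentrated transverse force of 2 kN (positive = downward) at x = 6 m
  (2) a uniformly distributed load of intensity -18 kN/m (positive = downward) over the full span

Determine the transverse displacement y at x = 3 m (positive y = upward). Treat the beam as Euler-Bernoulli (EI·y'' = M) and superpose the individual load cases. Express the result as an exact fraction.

Load 1 — point force P=2 kN at a=6 m (b=L-a=6):
  y_1 = -Pb²x²(3aL-(3a+b)x)/(6L³EI)  [x≤a] = -2·6²·3²·(3·6·12-(3·6+6)·3)/(6·12³·50000) = -9/50000 m
Load 2 — uniform load w=-18 kN/m over full span:
  y_2 = -wx²(L-x)²/(24EI) = -(-18)·3²·(12-3)²/(24·50000) = 2187/200000 m
Superposition: y = Σ y_i = 2151/200000 m ≈ 0.010755 m

y(3) = 2151/200000 m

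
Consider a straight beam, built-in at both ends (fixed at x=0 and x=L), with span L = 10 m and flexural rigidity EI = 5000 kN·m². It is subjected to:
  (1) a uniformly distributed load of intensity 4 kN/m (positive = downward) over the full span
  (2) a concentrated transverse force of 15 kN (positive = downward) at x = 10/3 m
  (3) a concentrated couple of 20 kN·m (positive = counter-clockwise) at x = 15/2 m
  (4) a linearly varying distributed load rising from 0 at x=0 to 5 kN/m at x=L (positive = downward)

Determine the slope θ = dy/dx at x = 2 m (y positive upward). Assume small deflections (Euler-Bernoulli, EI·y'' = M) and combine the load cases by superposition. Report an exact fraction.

θ(2) = -91/5625 rad

Load 1 — uniform load w=4 kN/m over full span:
  θ_1 = -wx(L-x)(L-2x)/(12EI) = -4·2·(10-2)·(10-2·2)/(12·5000) = -4/625 rad
Load 2 — point force P=15 kN at a=10/3 m (b=L-a=20/3):
  θ_2 = -Pb²x(2aL-(3a+b)x)/(2L³EI)  [x≤a] = -15·(20/3)²·2·(2·(10/3)·10-(3·(10/3)+(20/3))·2)/(2·10³·5000) = -1/225 rad
Load 3 — applied couple M₀=20 kN·m at a=15/2 m (b=L-a=5/2):
  θ_3 = (R_Ax²/2 - M_Ax)/EI  [x≤a] with R_A=9/4, M_A=25/4 = ((9/4)·2²/2 - (25/4)·2)/5000 = -1/625 rad
Load 4 — triangular load w₀=5 kN/m (0→w₀ over full span):
  θ_4 = -w₀(2x(L-x)(L-2x)(x+2L)+x²(L-x)²)/(120LEI) = -5·(2·2·(10-2)·(10-2·2)·(2+2·10)+2²·(10-2)²)/(120·10·5000) = -7/1875 rad
Superposition: θ = Σ θ_i = -91/5625 rad ≈ -0.016178 rad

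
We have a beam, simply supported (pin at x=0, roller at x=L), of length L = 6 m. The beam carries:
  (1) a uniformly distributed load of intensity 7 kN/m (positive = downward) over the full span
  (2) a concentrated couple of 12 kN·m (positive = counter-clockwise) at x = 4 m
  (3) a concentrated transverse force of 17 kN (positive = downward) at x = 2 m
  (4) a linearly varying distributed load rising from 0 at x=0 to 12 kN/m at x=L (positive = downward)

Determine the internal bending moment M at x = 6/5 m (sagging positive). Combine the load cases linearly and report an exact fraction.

M(6/5) = 6248/125 kN·m

Load 1 — uniform load w=7 kN/m over full span:
  M_1 = wx(L-x)/2 = 7·(6/5)·(6-(6/5))/2 = 504/25 kN·m
Load 2 — applied couple M₀=12 kN·m at a=4 m (b=L-a=2):
  M_2 = M₀x/L  [x≤a] = 12·(6/5)/6 = 12/5 kN·m
Load 3 — point force P=17 kN at a=2 m (b=L-a=4):
  M_3 = Pbx/L  [x≤a] = 17·4·(6/5)/6 = 68/5 kN·m
Load 4 — triangular load w₀=12 kN/m (0→w₀ over full span):
  M_4 = w₀Lx/6 - w₀x³/(6L) = 12·6·(6/5)/6 - 12·(6/5)³/(6·6) = 1728/125 kN·m
Superposition: M = Σ M_i = 6248/125 kN·m ≈ 49.984000 kN·m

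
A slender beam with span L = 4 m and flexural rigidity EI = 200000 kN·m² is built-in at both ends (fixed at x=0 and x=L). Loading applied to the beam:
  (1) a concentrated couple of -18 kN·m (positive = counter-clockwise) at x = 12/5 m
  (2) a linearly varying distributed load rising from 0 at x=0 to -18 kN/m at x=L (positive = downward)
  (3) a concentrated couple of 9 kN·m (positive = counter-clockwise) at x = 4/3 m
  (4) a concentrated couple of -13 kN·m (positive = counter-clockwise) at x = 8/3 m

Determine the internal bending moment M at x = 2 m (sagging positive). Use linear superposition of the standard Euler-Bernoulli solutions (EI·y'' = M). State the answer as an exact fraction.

M(2) = -308/15 kN·m

Load 1 — applied couple M₀=-18 kN·m at a=12/5 m (b=L-a=8/5):
  M_1 = R_Ax - M_A  [x≤a] with R_A=-162/25, M_A=-144/25 = (-162/25)·2 - (-144/25) = -36/5 kN·m
Load 2 — triangular load w₀=-18 kN/m (0→w₀ over full span):
  M_2 = 3w₀Lx/20 - w₀L²/30 - w₀x³/(6L) = 3·(-18)·4·2/20 - (-18)·4²/30 - (-18)·2³/(6·4) = -6 kN·m
Load 3 — applied couple M₀=9 kN·m at a=4/3 m (b=L-a=8/3):
  M_3 = R_Ax - M_A - M₀  [x>a] with R_A=3, M_A=0 = 3·2 - 0 - 9 = -3 kN·m
Load 4 — applied couple M₀=-13 kN·m at a=8/3 m (b=L-a=4/3):
  M_4 = R_Ax - M_A  [x≤a] with R_A=-13/3, M_A=-13/3 = (-13/3)·2 - (-13/3) = -13/3 kN·m
Superposition: M = Σ M_i = -308/15 kN·m ≈ -20.533333 kN·m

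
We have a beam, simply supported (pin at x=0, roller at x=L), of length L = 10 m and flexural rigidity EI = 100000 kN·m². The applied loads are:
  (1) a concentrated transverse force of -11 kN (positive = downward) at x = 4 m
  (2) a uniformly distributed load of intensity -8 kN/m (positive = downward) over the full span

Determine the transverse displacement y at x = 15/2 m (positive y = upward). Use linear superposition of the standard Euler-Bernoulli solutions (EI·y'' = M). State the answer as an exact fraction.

Load 1 — point force P=-11 kN at a=4 m (b=L-a=6):
  y_1 = -Pa(L-x)(2Lx-a²-x²)/(6LEI)  [x>a] = -(-11)·4·(10-(15/2))·(2·10·(15/2)-4²-(15/2)²)/(6·10·100000) = 3421/2400000 m
Load 2 — uniform load w=-8 kN/m over full span:
  y_2 = -wx(L³-2Lx²+x³)/(24EI) = -(-8)·(15/2)·(10³-2·10·(15/2)²+(15/2)³)/(24·100000) = 19/2560 m
Superposition: y = Σ y_i = 42467/4800000 m ≈ 0.008847 m

y(15/2) = 42467/4800000 m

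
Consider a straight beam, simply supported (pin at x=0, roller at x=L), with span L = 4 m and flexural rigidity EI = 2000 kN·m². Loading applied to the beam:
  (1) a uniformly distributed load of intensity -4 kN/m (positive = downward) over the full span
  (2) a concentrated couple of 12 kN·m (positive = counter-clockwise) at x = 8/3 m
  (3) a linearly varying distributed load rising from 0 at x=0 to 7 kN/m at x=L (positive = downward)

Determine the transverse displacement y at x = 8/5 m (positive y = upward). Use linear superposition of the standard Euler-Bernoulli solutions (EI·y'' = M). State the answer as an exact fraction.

Load 1 — uniform load w=-4 kN/m over full span:
  y_1 = -wx(L³-2Lx²+x³)/(24EI) = -(-4)·(8/5)·(4³-2·4·(8/5)²+(8/5)³)/(24·2000) = 496/78125 m
Load 2 — applied couple M₀=12 kN·m at a=8/3 m (b=L-a=4/3):
  y_2 = (M₀x³/(6L)+C₁x)/EI  [x≤a] with C₁=M₀(3b²-L²)/(6L)=-16/3 = (12·(8/5)³/(6·4)+(-16/3)·(8/5))/2000 = -152/46875 m
Load 3 — triangular load w₀=7 kN/m (0→w₀ over full span):
  y_3 = -w₀x(7L⁴-10L²x²+3x⁴)/(360LEI) = -7·(8/5)·(7·4⁴-10·4²·(8/5)²+3·(8/5)⁴)/(360·4·2000) = -31948/5859375 m
Superposition: y = Σ y_i = -13748/5859375 m ≈ -0.002346 m

y(8/5) = -13748/5859375 m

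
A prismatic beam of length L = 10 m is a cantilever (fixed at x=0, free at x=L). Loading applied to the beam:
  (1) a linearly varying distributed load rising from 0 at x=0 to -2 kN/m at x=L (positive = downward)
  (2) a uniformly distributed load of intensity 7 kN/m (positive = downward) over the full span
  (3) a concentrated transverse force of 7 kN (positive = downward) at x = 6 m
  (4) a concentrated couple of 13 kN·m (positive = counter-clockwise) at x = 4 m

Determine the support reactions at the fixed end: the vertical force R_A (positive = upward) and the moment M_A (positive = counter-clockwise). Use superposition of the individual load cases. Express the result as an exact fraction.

Load 1 — triangular load w₀=-2 kN/m (0→w₀ over full span):
  R_A = w₀L/2 = (-2)·10/2 = -10 kN
  M_A = w₀L²/3 = (-2)·10²/3 = -200/3 kN·m
Load 2 — uniform load w=7 kN/m over full span:
  R_A = wL = 7·10 = 70 kN
  M_A = wL²/2 = 7·10²/2 = 350 kN·m
Load 3 — point force P=7 kN at a=6 m (b=L-a=4):
  R_A = P = 7 kN
  M_A = Pa = 7·6 = 42 kN·m
Load 4 — applied couple M₀=13 kN·m at a=4 m (b=L-a=6):
  R_A = 0 kN
  M_A = -M₀ = -13 kN·m
Superposition: R_A = 67 kN, M_A = 937/3 kN·m

R_A = 67 kN, M_A = 937/3 kN·m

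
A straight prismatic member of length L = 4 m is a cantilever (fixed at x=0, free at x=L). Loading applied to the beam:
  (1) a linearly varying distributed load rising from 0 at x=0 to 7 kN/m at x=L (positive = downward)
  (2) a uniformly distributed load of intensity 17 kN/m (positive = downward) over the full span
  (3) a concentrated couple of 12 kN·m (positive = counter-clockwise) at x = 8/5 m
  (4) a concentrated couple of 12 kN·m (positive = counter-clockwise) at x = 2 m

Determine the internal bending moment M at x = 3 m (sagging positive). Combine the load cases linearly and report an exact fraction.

M(3) = -281/24 kN·m

Load 1 — triangular load w₀=7 kN/m (0→w₀ over full span):
  M_1 = w₀Lx/2 - w₀L²/3 - w₀x³/(6L) = 7·4·3/2 - 7·4²/3 - 7·3³/(6·4) = -77/24 kN·m
Load 2 — uniform load w=17 kN/m over full span:
  M_2 = -w(L-x)²/2 = -17·(4-3)²/2 = -17/2 kN·m
Load 3 — applied couple M₀=12 kN·m at a=8/5 m (b=L-a=12/5):
  M_3 = 0  [x>a] = 0 kN·m
Load 4 — applied couple M₀=12 kN·m at a=2 m (b=L-a=2):
  M_4 = 0  [x>a] = 0 kN·m
Superposition: M = Σ M_i = -281/24 kN·m ≈ -11.708333 kN·m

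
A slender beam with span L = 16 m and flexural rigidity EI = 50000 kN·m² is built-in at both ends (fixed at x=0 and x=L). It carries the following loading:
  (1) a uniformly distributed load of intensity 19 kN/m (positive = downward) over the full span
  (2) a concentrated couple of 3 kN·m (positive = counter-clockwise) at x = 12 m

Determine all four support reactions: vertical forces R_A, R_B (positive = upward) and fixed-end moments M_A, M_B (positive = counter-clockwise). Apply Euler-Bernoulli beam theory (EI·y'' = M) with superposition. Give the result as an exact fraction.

R_A = 19483/128 kN, M_A = 19501/48 kN·m, R_B = 19429/128 kN, M_B = -19483/48 kN·m

Load 1 — uniform load w=19 kN/m over full span:
  R_A = wL/2 = 19·16/2 = 152 kN
  M_A = wL²/12 = 19·16²/12 = 1216/3 kN·m
  R_B = wL/2 = 19·16/2 = 152 kN
  M_B = -wL²/12 = -19·16²/12 = -1216/3 kN·m
Load 2 — applied couple M₀=3 kN·m at a=12 m (b=L-a=4):
  R_A = 6M₀ab/L³ = 6·3·12·4/16³ = 27/128 kN
  M_A = M₀b(2a-b)/L² = 3·4·(2·12-4)/16² = 15/16 kN·m
  R_B = -6M₀ab/L³ = -6·3·12·4/16³ = -27/128 kN
  M_B = M₀a(2b-a)/L² = 3·12·(2·4-12)/16² = -9/16 kN·m
Superposition: R_A = 19483/128 kN, M_A = 19501/48 kN·m, R_B = 19429/128 kN, M_B = -19483/48 kN·m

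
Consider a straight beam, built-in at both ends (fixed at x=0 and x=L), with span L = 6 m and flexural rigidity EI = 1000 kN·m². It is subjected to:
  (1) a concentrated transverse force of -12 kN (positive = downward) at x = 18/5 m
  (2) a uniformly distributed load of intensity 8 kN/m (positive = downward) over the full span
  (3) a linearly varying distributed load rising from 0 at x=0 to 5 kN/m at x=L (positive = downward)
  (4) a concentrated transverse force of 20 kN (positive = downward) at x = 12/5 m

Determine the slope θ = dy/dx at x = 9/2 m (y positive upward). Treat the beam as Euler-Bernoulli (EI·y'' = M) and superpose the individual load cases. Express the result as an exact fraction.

Load 1 — point force P=-12 kN at a=18/5 m (b=L-a=12/5):
  θ_1 = Pa²(L-x)(2bL-(3b+a)(L-x))/(2L³EI)  [x>a] = (-12)·(18/5)²·(6-(9/2))·(2·(12/5)·6-(3·(12/5)+(18/5))·(6-(9/2)))/(2·6³·1000) = -1701/250000 rad
Load 2 — uniform load w=8 kN/m over full span:
  θ_2 = -wx(L-x)(L-2x)/(12EI) = -8·(9/2)·(6-(9/2))·(6-2·(9/2))/(12·1000) = 27/2000 rad
Load 3 — triangular load w₀=5 kN/m (0→w₀ over full span):
  θ_3 = -w₀(2x(L-x)(L-2x)(x+2L)+x²(L-x)²)/(120LEI) = -5·(2·(9/2)·(6-(9/2))·(6-2·(9/2))·((9/2)+2·6)+(9/2)²·(6-(9/2))²)/(120·6·1000) = 1107/256000 rad
Load 4 — point force P=20 kN at a=12/5 m (b=L-a=18/5):
  θ_4 = Pa²(L-x)(2bL-(3b+a)(L-x))/(2L³EI)  [x>a] = 20·(12/5)²·(6-(9/2))·(2·(18/5)·6-(3·(18/5)+(12/5))·(6-(9/2)))/(2·6³·1000) = 117/12500 rad
Superposition: θ = Σ θ_i = 652167/32000000 rad ≈ 0.020380 rad

θ(9/2) = 652167/32000000 rad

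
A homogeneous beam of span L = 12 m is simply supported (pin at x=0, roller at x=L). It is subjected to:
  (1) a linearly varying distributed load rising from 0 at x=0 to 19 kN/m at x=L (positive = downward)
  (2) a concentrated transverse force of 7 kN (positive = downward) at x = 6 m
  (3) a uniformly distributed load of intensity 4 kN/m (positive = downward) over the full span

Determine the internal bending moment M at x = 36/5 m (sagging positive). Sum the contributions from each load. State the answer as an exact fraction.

M(36/5) = 32628/125 kN·m

Load 1 — triangular load w₀=19 kN/m (0→w₀ over full span):
  M_1 = w₀Lx/6 - w₀x³/(6L) = 19·12·(36/5)/6 - 19·(36/5)³/(6·12) = 21888/125 kN·m
Load 2 — point force P=7 kN at a=6 m (b=L-a=6):
  M_2 = Pa(L-x)/L  [x>a] = 7·6·(12-(36/5))/12 = 84/5 kN·m
Load 3 — uniform load w=4 kN/m over full span:
  M_3 = wx(L-x)/2 = 4·(36/5)·(12-(36/5))/2 = 1728/25 kN·m
Superposition: M = Σ M_i = 32628/125 kN·m ≈ 261.024000 kN·m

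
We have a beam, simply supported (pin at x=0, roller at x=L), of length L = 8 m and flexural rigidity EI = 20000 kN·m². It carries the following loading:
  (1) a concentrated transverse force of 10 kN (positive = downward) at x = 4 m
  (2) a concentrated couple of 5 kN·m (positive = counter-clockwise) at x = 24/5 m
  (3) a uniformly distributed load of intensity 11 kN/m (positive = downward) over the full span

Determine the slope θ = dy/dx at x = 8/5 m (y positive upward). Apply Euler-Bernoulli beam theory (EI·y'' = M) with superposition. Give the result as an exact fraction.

Load 1 — point force P=10 kN at a=4 m (b=L-a=4):
  θ_1 = -Pb(L²-b²-3x²)/(6LEI)  [x≤a] = -10·4·(8²-4²-3·(8/5)²)/(6·8·20000) = -21/12500 rad
Load 2 — applied couple M₀=5 kN·m at a=24/5 m (b=L-a=16/5):
  θ_2 = (M₀x²/(2L)+C₁)/EI  [x≤a] with C₁=M₀(3b²-L²)/(6L)=-52/15 = (5·(8/5)²/(2·8)+(-52/15))/20000 = -1/7500 rad
Load 3 — uniform load w=11 kN/m over full span:
  θ_3 = -w(L³-6Lx²+4x³)/(24EI) = -11·(8³-6·8·(8/5)²+4·(8/5)³)/(24·20000) = -726/78125 rad
Superposition: θ = Σ θ_i = -2603/234375 rad ≈ -0.011106 rad

θ(8/5) = -2603/234375 rad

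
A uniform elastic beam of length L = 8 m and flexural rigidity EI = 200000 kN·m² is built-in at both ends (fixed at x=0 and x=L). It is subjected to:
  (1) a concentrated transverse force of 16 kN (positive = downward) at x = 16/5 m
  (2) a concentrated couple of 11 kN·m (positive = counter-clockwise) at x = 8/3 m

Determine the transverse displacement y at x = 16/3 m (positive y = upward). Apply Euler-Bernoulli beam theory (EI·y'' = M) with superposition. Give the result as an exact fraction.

Load 1 — point force P=16 kN at a=16/5 m (b=L-a=24/5):
  y_1 = -Pa²(L-x)²(3bL-(3b+a)(L-x))/(6L³EI)  [x>a] = -16·(16/5)²·(8-(16/3))²·(3·(24/5)·8-(3·(24/5)+(16/5))·(8-(16/3)))/(6·8³·200000) = -4096/31640625 m
Load 2 — applied couple M₀=11 kN·m at a=8/3 m (b=L-a=16/3):
  y_2 = (R_Ax³/6 - M_Ax²/2 - M₀(x-a)²/2)/EI  [x>a] with R_A=11/6, M_A=0 = ((11/6)·(16/3)³/6 - 0·(16/3)²/2 - 11·((16/3)-(8/3))²/2)/200000 = 11/303750 m
Superposition: y = Σ y_i = -17701/189843750 m ≈ -0.000093 m

y(16/3) = -17701/189843750 m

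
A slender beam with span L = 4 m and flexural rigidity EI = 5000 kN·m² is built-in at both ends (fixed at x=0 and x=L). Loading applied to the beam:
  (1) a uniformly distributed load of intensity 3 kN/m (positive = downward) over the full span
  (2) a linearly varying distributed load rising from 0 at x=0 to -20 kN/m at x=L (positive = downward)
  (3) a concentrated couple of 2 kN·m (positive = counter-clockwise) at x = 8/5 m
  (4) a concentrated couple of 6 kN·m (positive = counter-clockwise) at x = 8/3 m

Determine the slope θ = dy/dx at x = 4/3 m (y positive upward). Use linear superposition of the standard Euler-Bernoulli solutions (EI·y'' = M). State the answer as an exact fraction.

θ(4/3) = 1868/3796875 rad

Load 1 — uniform load w=3 kN/m over full span:
  θ_1 = -wx(L-x)(L-2x)/(12EI) = -3·(4/3)·(4-(4/3))·(4-2·(4/3))/(12·5000) = -4/16875 rad
Load 2 — triangular load w₀=-20 kN/m (0→w₀ over full span):
  θ_2 = -w₀(2x(L-x)(L-2x)(x+2L)+x²(L-x)²)/(120LEI) = -(-20)·(2·(4/3)·(4-(4/3))·(4-2·(4/3))·((4/3)+2·4)+(4/3)²·(4-(4/3))²)/(120·4·5000) = 128/151875 rad
Load 3 — applied couple M₀=2 kN·m at a=8/5 m (b=L-a=12/5):
  θ_3 = (R_Ax²/2 - M_Ax)/EI  [x≤a] with R_A=18/25, M_A=6/25 = ((18/25)·(4/3)²/2 - (6/25)·(4/3))/5000 = 1/15625 rad
Load 4 — applied couple M₀=6 kN·m at a=8/3 m (b=L-a=4/3):
  θ_4 = (R_Ax²/2 - M_Ax)/EI  [x≤a] with R_A=2, M_A=2 = (2·(4/3)²/2 - 2·(4/3))/5000 = -1/5625 rad
Superposition: θ = Σ θ_i = 1868/3796875 rad ≈ 0.000492 rad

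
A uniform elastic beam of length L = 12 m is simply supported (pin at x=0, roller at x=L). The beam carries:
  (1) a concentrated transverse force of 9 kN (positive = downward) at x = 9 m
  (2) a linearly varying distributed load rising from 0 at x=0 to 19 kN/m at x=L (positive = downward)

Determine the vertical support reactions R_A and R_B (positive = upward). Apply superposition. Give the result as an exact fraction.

Load 1 — point force P=9 kN at a=9 m (b=L-a=3):
  R_A = Pb/L = 9·3/12 = 9/4 kN
  R_B = Pa/L = 9·9/12 = 27/4 kN
Load 2 — triangular load w₀=19 kN/m (0→w₀ over full span):
  R_A = w₀L/6 = 19·12/6 = 38 kN
  R_B = w₀L/3 = 19·12/3 = 76 kN
Superposition: R_A = 161/4 kN, R_B = 331/4 kN

R_A = 161/4 kN, R_B = 331/4 kN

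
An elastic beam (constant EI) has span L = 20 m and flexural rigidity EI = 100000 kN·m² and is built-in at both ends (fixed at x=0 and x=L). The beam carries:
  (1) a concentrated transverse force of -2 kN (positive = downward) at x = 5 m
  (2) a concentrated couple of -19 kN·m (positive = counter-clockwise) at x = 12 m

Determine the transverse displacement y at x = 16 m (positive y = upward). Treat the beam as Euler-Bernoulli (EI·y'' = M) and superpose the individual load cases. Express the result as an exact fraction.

y(16) = 3007/37500000 m

Load 1 — point force P=-2 kN at a=5 m (b=L-a=15):
  y_1 = -Pa²(L-x)²(3bL-(3b+a)(L-x))/(6L³EI)  [x>a] = -(-2)·5²·(20-16)²·(3·15·20-(3·15+5)·(20-16))/(6·20³·100000) = 7/60000 m
Load 2 — applied couple M₀=-19 kN·m at a=12 m (b=L-a=8):
  y_2 = (R_Ax³/6 - M_Ax²/2 - M₀(x-a)²/2)/EI  [x>a] with R_A=-171/125, M_A=-152/25 = ((-171/125)·16³/6 - (-152/25)·16²/2 - (-19)·(16-12)²/2)/100000 = -57/1562500 m
Superposition: y = Σ y_i = 3007/37500000 m ≈ 0.000080 m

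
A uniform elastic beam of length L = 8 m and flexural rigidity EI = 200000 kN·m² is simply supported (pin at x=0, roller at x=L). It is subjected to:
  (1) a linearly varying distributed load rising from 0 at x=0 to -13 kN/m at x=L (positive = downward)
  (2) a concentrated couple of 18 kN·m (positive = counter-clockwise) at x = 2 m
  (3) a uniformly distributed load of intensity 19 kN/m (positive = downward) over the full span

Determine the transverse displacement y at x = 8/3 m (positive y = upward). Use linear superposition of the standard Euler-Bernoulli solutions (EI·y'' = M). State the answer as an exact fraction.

y(8/3) = -49339/18225000 m

Load 1 — triangular load w₀=-13 kN/m (0→w₀ over full span):
  y_1 = -w₀x(7L⁴-10L²x²+3x⁴)/(360LEI) = -(-13)·(8/3)·(7·8⁴-10·8²·(8/3)²+3·(8/3)⁴)/(360·8·200000) = 3328/2278125 m
Load 2 — applied couple M₀=18 kN·m at a=2 m (b=L-a=6):
  y_2 = (M₀x³/(6L)-M₀(x-a)²/2+C₁x)/EI  [x>a] with C₁=M₀(3b²-L²)/(6L)=33/2 = (18·(8/3)³/(6·8)-18·((8/3)-2)²/2+(33/2)·(8/3))/200000 = 53/225000 m
Load 3 — uniform load w=19 kN/m over full span:
  y_3 = -wx(L³-2Lx²+x³)/(24EI) = -19·(8/3)·(8³-2·8·(8/3)²+(8/3)³)/(24·200000) = -3344/759375 m
Superposition: y = Σ y_i = -49339/18225000 m ≈ -0.002707 m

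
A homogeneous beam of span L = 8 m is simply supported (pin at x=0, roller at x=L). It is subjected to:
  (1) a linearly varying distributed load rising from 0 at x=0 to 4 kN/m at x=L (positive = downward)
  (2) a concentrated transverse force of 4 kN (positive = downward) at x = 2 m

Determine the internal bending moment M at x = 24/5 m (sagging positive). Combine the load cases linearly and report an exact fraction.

Load 1 — triangular load w₀=4 kN/m (0→w₀ over full span):
  M_1 = w₀Lx/6 - w₀x³/(6L) = 4·8·(24/5)/6 - 4·(24/5)³/(6·8) = 2048/125 kN·m
Load 2 — point force P=4 kN at a=2 m (b=L-a=6):
  M_2 = Pa(L-x)/L  [x>a] = 4·2·(8-(24/5))/8 = 16/5 kN·m
Superposition: M = Σ M_i = 2448/125 kN·m ≈ 19.584000 kN·m

M(24/5) = 2448/125 kN·m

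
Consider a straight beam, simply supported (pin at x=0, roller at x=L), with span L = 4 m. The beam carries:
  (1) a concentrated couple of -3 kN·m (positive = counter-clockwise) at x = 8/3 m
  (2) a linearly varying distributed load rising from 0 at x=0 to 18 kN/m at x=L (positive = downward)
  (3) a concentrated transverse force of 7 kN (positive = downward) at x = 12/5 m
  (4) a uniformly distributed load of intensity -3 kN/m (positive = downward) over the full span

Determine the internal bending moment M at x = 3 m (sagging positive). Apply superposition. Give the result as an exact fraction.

M(3) = 81/5 kN·m

Load 1 — applied couple M₀=-3 kN·m at a=8/3 m (b=L-a=4/3):
  M_1 = M₀x/L - M₀  [x>a] = (-3)·3/4 - (-3) = 3/4 kN·m
Load 2 — triangular load w₀=18 kN/m (0→w₀ over full span):
  M_2 = w₀Lx/6 - w₀x³/(6L) = 18·4·3/6 - 18·3³/(6·4) = 63/4 kN·m
Load 3 — point force P=7 kN at a=12/5 m (b=L-a=8/5):
  M_3 = Pa(L-x)/L  [x>a] = 7·(12/5)·(4-3)/4 = 21/5 kN·m
Load 4 — uniform load w=-3 kN/m over full span:
  M_4 = wx(L-x)/2 = (-3)·3·(4-3)/2 = -9/2 kN·m
Superposition: M = Σ M_i = 81/5 kN·m ≈ 16.200000 kN·m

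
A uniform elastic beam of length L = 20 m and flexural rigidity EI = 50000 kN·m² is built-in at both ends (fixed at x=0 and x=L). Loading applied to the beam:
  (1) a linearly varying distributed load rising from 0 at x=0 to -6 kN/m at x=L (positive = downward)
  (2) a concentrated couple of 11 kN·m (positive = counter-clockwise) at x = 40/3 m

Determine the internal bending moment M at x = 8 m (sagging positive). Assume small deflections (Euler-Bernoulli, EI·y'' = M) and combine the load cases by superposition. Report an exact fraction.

Load 1 — triangular load w₀=-6 kN/m (0→w₀ over full span):
  M_1 = 3w₀Lx/20 - w₀L²/30 - w₀x³/(6L) = 3·(-6)·20·8/20 - (-6)·20²/30 - (-6)·8³/(6·20) = -192/5 kN·m
Load 2 — applied couple M₀=11 kN·m at a=40/3 m (b=L-a=20/3):
  M_2 = R_Ax - M_A  [x≤a] with R_A=11/15, M_A=11/3 = (11/15)·8 - (11/3) = 11/5 kN·m
Superposition: M = Σ M_i = -181/5 kN·m ≈ -36.200000 kN·m

M(8) = -181/5 kN·m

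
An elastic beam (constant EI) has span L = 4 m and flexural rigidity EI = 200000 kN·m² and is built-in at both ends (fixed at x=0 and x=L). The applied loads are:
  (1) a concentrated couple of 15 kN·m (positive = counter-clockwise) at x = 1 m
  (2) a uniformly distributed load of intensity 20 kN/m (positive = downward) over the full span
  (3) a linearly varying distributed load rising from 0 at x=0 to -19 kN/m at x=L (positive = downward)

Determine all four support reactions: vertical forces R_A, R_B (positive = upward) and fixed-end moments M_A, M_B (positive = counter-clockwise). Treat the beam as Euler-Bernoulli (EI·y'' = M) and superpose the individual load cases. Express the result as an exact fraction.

Load 1 — applied couple M₀=15 kN·m at a=1 m (b=L-a=3):
  R_A = 6M₀ab/L³ = 6·15·1·3/4³ = 135/32 kN
  M_A = M₀b(2a-b)/L² = 15·3·(2·1-3)/4² = -45/16 kN·m
  R_B = -6M₀ab/L³ = -6·15·1·3/4³ = -135/32 kN
  M_B = M₀a(2b-a)/L² = 15·1·(2·3-1)/4² = 75/16 kN·m
Load 2 — uniform load w=20 kN/m over full span:
  R_A = wL/2 = 20·4/2 = 40 kN
  M_A = wL²/12 = 20·4²/12 = 80/3 kN·m
  R_B = wL/2 = 20·4/2 = 40 kN
  M_B = -wL²/12 = -20·4²/12 = -80/3 kN·m
Load 3 — triangular load w₀=-19 kN/m (0→w₀ over full span):
  R_A = 3w₀L/20 = 3·(-19)·4/20 = -57/5 kN
  M_A = w₀L²/30 = (-19)·4²/30 = -152/15 kN·m
  R_B = 7w₀L/20 = 7·(-19)·4/20 = -133/5 kN
  M_B = -w₀L²/20 = -(-19)·4²/20 = 76/5 kN·m
Superposition: R_A = 5251/160 kN, M_A = 3293/240 kN·m, R_B = 1469/160 kN, M_B = -1627/240 kN·m

R_A = 5251/160 kN, M_A = 3293/240 kN·m, R_B = 1469/160 kN, M_B = -1627/240 kN·m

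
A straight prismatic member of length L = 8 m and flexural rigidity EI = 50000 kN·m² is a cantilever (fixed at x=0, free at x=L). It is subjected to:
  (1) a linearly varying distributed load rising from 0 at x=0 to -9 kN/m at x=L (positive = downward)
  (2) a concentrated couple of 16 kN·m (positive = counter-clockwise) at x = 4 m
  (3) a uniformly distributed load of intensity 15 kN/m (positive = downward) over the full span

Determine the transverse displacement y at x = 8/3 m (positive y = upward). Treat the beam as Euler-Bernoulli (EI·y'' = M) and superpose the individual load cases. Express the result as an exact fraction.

Load 1 — triangular load w₀=-9 kN/m (0→w₀ over full span):
  y_1 = (w₀Lx³/12-w₀L²x²/6-w₀x⁵/(120L))/EI = ((-9)·8·(8/3)³/12-(-9)·8²·(8/3)²/6-(-9)·(8/3)⁵/(120·8))/50000 = 14432/1265625 m
Load 2 — applied couple M₀=16 kN·m at a=4 m (b=L-a=4):
  y_2 = M₀x²/(2EI)  [x≤a] = 16·(8/3)²/(2·50000) = 32/28125 m
Load 3 — uniform load w=15 kN/m over full span:
  y_3 = -wx²(x²-4Lx+6L²)/(24EI) = -15·(8/3)²·((8/3)²-4·8·(8/3)+6·8²)/(24·50000) = -1376/50625 m
Superposition: y = Σ y_i = -6176/421875 m ≈ -0.014639 m

y(8/3) = -6176/421875 m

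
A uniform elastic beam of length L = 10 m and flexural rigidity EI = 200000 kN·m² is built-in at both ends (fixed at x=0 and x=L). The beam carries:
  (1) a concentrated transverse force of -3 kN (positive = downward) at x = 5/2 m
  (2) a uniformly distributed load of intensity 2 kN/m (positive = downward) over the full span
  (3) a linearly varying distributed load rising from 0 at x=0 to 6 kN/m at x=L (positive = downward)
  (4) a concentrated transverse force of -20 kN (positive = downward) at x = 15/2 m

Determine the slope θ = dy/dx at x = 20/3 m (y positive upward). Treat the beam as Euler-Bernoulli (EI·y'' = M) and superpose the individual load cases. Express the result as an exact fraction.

θ(20/3) = 89/864000 rad

Load 1 — point force P=-3 kN at a=5/2 m (b=L-a=15/2):
  θ_1 = Pa²(L-x)(2bL-(3b+a)(L-x))/(2L³EI)  [x>a] = (-3)·(5/2)²·(10-(20/3))·(2·(15/2)·10-(3·(15/2)+(5/2))·(10-(20/3)))/(2·10³·200000) = -1/96000 rad
Load 2 — uniform load w=2 kN/m over full span:
  θ_2 = -wx(L-x)(L-2x)/(12EI) = -2·(20/3)·(10-(20/3))·(10-2·(20/3))/(12·200000) = 1/16200 rad
Load 3 — triangular load w₀=6 kN/m (0→w₀ over full span):
  θ_3 = -w₀(2x(L-x)(L-2x)(x+2L)+x²(L-x)²)/(120LEI) = -6·(2·(20/3)·(10-(20/3))·(10-2·(20/3))·((20/3)+2·10)+(20/3)²·(10-(20/3))²)/(120·10·200000) = 7/81000 rad
Load 4 — point force P=-20 kN at a=15/2 m (b=L-a=5/2):
  θ_4 = -Pb²x(2aL-(3a+b)x)/(2L³EI)  [x≤a] = -(-20)·(5/2)²·(20/3)·(2·(15/2)·10-(3·(15/2)+(5/2))·(20/3))/(2·10³·200000) = -1/28800 rad
Superposition: θ = Σ θ_i = 89/864000 rad ≈ 0.000103 rad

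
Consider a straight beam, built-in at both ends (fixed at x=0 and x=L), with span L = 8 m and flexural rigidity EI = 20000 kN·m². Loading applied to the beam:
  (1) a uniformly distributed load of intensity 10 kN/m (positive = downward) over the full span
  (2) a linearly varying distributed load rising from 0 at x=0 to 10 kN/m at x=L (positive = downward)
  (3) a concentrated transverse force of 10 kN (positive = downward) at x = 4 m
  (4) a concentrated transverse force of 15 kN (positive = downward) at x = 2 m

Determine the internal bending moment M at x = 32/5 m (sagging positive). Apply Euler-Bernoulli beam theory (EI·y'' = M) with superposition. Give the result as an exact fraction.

Load 1 — uniform load w=10 kN/m over full span:
  M_1 = wLx/2 - wL²/12 - wx²/2 = 10·8·(32/5)/2 - 10·8²/12 - 10·(32/5)²/2 = -32/15 kN·m
Load 2 — triangular load w₀=10 kN/m (0→w₀ over full span):
  M_2 = 3w₀Lx/20 - w₀L²/30 - w₀x³/(6L) = 3·10·8·(32/5)/20 - 10·8²/30 - 10·(32/5)³/(6·8) = 64/75 kN·m
Load 3 — point force P=10 kN at a=4 m (b=L-a=4):
  M_3 = Pa²(a+3b)(L-x)/L³ - Pa²b/L²  [x>a] = 10·4²·(4+3·4)·(8-(32/5))/8³ - 10·4²·4/8² = -2 kN·m
Load 4 — point force P=15 kN at a=2 m (b=L-a=6):
  M_4 = Pa²(a+3b)(L-x)/L³ - Pa²b/L²  [x>a] = 15·2²·(2+3·6)·(8-(32/5))/8³ - 15·2²·6/8² = -15/8 kN·m
Superposition: M = Σ M_i = -1031/200 kN·m ≈ -5.155000 kN·m

M(32/5) = -1031/200 kN·m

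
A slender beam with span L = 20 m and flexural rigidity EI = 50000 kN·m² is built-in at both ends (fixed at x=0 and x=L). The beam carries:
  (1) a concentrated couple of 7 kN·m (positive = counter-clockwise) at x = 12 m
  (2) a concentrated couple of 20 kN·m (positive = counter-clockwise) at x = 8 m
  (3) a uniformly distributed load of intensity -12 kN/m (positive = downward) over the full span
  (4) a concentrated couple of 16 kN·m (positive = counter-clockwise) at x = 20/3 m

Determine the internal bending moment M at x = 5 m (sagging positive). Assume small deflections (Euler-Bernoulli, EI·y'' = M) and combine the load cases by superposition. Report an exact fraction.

Load 1 — applied couple M₀=7 kN·m at a=12 m (b=L-a=8):
  M_1 = R_Ax - M_A  [x≤a] with R_A=63/125, M_A=56/25 = (63/125)·5 - (56/25) = 7/25 kN·m
Load 2 — applied couple M₀=20 kN·m at a=8 m (b=L-a=12):
  M_2 = R_Ax - M_A  [x≤a] with R_A=36/25, M_A=12/5 = (36/25)·5 - (12/5) = 24/5 kN·m
Load 3 — uniform load w=-12 kN/m over full span:
  M_3 = wLx/2 - wL²/12 - wx²/2 = (-12)·20·5/2 - (-12)·20²/12 - (-12)·5²/2 = -50 kN·m
Load 4 — applied couple M₀=16 kN·m at a=20/3 m (b=L-a=40/3):
  M_4 = R_Ax - M_A  [x≤a] with R_A=16/15, M_A=0 = (16/15)·5 - 0 = 16/3 kN·m
Superposition: M = Σ M_i = -2969/75 kN·m ≈ -39.586667 kN·m

M(5) = -2969/75 kN·m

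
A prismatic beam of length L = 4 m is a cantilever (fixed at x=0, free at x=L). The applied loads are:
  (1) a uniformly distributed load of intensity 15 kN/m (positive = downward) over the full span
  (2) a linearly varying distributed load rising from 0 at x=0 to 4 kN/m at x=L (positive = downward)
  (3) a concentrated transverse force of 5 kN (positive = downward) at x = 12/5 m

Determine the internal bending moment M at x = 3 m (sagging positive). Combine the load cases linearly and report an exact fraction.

Load 1 — uniform load w=15 kN/m over full span:
  M_1 = -w(L-x)²/2 = -15·(4-3)²/2 = -15/2 kN·m
Load 2 — triangular load w₀=4 kN/m (0→w₀ over full span):
  M_2 = w₀Lx/2 - w₀L²/3 - w₀x³/(6L) = 4·4·3/2 - 4·4²/3 - 4·3³/(6·4) = -11/6 kN·m
Load 3 — point force P=5 kN at a=12/5 m (b=L-a=8/5):
  M_3 = 0  [x>a] = 0 kN·m
Superposition: M = Σ M_i = -28/3 kN·m ≈ -9.333333 kN·m

M(3) = -28/3 kN·m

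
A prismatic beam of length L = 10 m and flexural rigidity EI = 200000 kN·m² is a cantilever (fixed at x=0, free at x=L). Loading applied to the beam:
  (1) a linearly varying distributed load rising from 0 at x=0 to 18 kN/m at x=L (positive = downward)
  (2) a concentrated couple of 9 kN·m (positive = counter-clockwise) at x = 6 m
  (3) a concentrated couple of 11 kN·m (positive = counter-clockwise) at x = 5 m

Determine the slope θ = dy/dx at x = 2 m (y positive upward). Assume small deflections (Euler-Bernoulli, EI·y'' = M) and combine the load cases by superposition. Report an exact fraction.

Load 1 — triangular load w₀=18 kN/m (0→w₀ over full span):
  θ_1 = (w₀Lx²/4-w₀L²x/3-w₀x⁴/(24L))/EI = (18·10·2²/4-18·10²·2/3-18·2⁴/(24·10))/200000 = -2553/500000 rad
Load 2 — applied couple M₀=9 kN·m at a=6 m (b=L-a=4):
  θ_2 = M₀x/EI  [x≤a] = 9·2/200000 = 9/100000 rad
Load 3 — applied couple M₀=11 kN·m at a=5 m (b=L-a=5):
  θ_3 = M₀x/EI  [x≤a] = 11·2/200000 = 11/100000 rad
Superposition: θ = Σ θ_i = -2453/500000 rad ≈ -0.004906 rad

θ(2) = -2453/500000 rad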